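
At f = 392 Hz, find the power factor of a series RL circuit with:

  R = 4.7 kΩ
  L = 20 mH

Step 1 — Angular frequency: ω = 2π·f = 2π·392 = 2463 rad/s.
Step 2 — Component impedances:
  R: Z = R = 4700 Ω
  L: Z = jωL = j·2463·0.02 = 0 + j49.26 Ω
Step 3 — Series combination: Z_total = R + L = 4700 + j49.26 Ω = 4700∠0.6° Ω.
Step 4 — Power factor: PF = cos(φ) = Re(Z)/|Z| = 4700/4700.3 = 0.9999.
Step 5 — Type: Im(Z) = 49.26 ⇒ lagging (phase φ = 0.6°).

PF = 0.9999 (lagging, φ = 0.6°)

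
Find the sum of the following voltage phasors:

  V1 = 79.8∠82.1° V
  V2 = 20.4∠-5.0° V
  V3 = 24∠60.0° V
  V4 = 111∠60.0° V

Step 1 — Convert each phasor to rectangular form:
  V1 = 79.8·(cos(82.1°) + j·sin(82.1°)) = 10.97 + j79.04 V
  V2 = 20.4·(cos(-5.0°) + j·sin(-5.0°)) = 20.32 - j1.778 V
  V3 = 24·(cos(60.0°) + j·sin(60.0°)) = 12 + j20.78 V
  V4 = 111·(cos(60.0°) + j·sin(60.0°)) = 55.5 + j96.13 V
Step 2 — Sum components: V_total = 98.79 + j194.2 V.
Step 3 — Convert to polar: |V_total| = 217.9 V, ∠V_total = 63.0°.

V_total = 217.9∠63.0° V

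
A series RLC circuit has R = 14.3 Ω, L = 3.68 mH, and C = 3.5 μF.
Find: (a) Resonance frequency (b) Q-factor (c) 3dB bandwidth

Step 1 — Resonance: ω₀ = 1/√(LC) = 1/√(0.00368·3.5e-06) = 8811 rad/s.
Step 2 — f₀ = ω₀/(2π) = 1402 Hz.
Step 3 — Series Q: Q = ω₀L/R = 8811·0.00368/14.3 = 2.268.
Step 4 — Bandwidth: Δω = ω₀/Q = 3886 rad/s; BW = Δω/(2π) = 618.5 Hz.

(a) f₀ = 1402 Hz  (b) Q = 2.268  (c) BW = 618.5 Hz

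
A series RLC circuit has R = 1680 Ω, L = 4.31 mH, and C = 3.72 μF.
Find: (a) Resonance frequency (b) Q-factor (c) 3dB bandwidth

Step 1 — Resonance: ω₀ = 1/√(LC) = 1/√(0.00431·3.72e-06) = 7898 rad/s.
Step 2 — f₀ = ω₀/(2π) = 1257 Hz.
Step 3 — Series Q: Q = ω₀L/R = 7898·0.00431/1680 = 0.02026.
Step 4 — Bandwidth: Δω = ω₀/Q = 3.898e+05 rad/s; BW = Δω/(2π) = 6.204e+04 Hz.

(a) f₀ = 1257 Hz  (b) Q = 0.02026  (c) BW = 6.204e+04 Hz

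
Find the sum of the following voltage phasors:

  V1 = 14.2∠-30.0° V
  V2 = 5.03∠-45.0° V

Step 1 — Convert each phasor to rectangular form:
  V1 = 14.2·(cos(-30.0°) + j·sin(-30.0°)) = 12.3 - j7.1 V
  V2 = 5.03·(cos(-45.0°) + j·sin(-45.0°)) = 3.557 - j3.557 V
Step 2 — Sum components: V_total = 15.85 - j10.66 V.
Step 3 — Convert to polar: |V_total| = 19.1 V, ∠V_total = -33.9°.

V_total = 19.1∠-33.9° V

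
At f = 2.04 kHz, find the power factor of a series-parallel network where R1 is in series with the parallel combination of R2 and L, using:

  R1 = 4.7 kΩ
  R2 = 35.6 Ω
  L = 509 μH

Step 1 — Angular frequency: ω = 2π·f = 2π·2040 = 1.282e+04 rad/s.
Step 2 — Component impedances:
  R1: Z = R = 4700 Ω
  R2: Z = R = 35.6 Ω
  L: Z = jωL = j·1.282e+04·0.000509 = 0 + j6.524 Ω
Step 3 — Parallel branch: R2 || L = 1/(1/R2 + 1/L) = 1.157 + j6.312 Ω.
Step 4 — Series with R1: Z_total = R1 + (R2 || L) = 4701 + j6.312 Ω = 4701∠0.1° Ω.
Step 5 — Power factor: PF = cos(φ) = Re(Z)/|Z| = 4701/4701 = 1.
Step 6 — Type: Im(Z) = 6.312 ⇒ lagging (phase φ = 0.1°).

PF = 1 (lagging, φ = 0.1°)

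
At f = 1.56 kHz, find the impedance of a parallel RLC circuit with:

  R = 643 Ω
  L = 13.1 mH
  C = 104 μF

Step 1 — Angular frequency: ω = 2π·f = 2π·1560 = 9802 rad/s.
Step 2 — Component impedances:
  R: Z = R = 643 Ω
  L: Z = jωL = j·9802·0.0131 = 0 + j128.4 Ω
  C: Z = 1/(jωC) = -j/(ω·C) = 0 - j0.981 Ω
Step 3 — Parallel combination: 1/Z_total = 1/R + 1/L + 1/C; Z_total = 0.00152 - j0.9885 Ω = 0.9885∠-89.9° Ω.

Z = 0.00152 - j0.9885 Ω = 0.9885∠-89.9° Ω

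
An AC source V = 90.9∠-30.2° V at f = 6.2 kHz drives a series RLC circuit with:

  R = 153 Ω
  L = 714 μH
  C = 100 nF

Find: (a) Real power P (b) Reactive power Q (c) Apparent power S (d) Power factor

Step 1 — Angular frequency: ω = 2π·f = 2π·6200 = 3.896e+04 rad/s.
Step 2 — Component impedances:
  R: Z = R = 153 Ω
  L: Z = jωL = j·3.896e+04·0.000714 = 0 + j27.81 Ω
  C: Z = 1/(jωC) = -j/(ω·C) = 0 - j256.7 Ω
Step 3 — Series combination: Z_total = R + L + C = 153 - j228.9 Ω = 275.3∠-56.2° Ω.
Step 4 — Source phasor: V = 90.9∠-30.2° V = 78.56 - j45.72 V.
Step 5 — Current: I = V / Z = 0.2967 + j0.1449 A = 0.3302∠26.0° A.
Step 6 — Complex power: S = V·I* = 16.68 - j24.95 VA.
Step 7 — Real power: P = Re(S) = 16.68 W.
Step 8 — Reactive power: Q = Im(S) = -24.95 VAR.
Step 9 — Apparent power: |S| = 30.01 VA.
Step 10 — Power factor: PF = P/|S| = 0.5557 (leading).

(a) P = 16.68 W  (b) Q = -24.95 VAR  (c) S = 30.01 VA  (d) PF = 0.5557 (leading)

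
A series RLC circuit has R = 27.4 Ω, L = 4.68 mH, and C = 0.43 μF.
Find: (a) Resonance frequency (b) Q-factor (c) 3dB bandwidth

Step 1 — Resonance: ω₀ = 1/√(LC) = 1/√(0.00468·4.3e-07) = 2.229e+04 rad/s.
Step 2 — f₀ = ω₀/(2π) = 3548 Hz.
Step 3 — Series Q: Q = ω₀L/R = 2.229e+04·0.00468/27.4 = 3.807.
Step 4 — Bandwidth: Δω = ω₀/Q = 5855 rad/s; BW = Δω/(2π) = 931.8 Hz.

(a) f₀ = 3548 Hz  (b) Q = 3.807  (c) BW = 931.8 Hz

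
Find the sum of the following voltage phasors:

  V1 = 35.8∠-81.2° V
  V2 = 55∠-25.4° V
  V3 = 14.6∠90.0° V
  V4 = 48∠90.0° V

Step 1 — Convert each phasor to rectangular form:
  V1 = 35.8·(cos(-81.2°) + j·sin(-81.2°)) = 5.477 - j35.38 V
  V2 = 55·(cos(-25.4°) + j·sin(-25.4°)) = 49.68 - j23.59 V
  V3 = 14.6·(cos(90.0°) + j·sin(90.0°)) = 0 + j14.6 V
  V4 = 48·(cos(90.0°) + j·sin(90.0°)) = 0 + j48 V
Step 2 — Sum components: V_total = 55.16 + j3.63 V.
Step 3 — Convert to polar: |V_total| = 55.28 V, ∠V_total = 3.8°.

V_total = 55.28∠3.8° V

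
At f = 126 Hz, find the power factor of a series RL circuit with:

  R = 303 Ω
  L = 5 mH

Step 1 — Angular frequency: ω = 2π·f = 2π·126 = 791.7 rad/s.
Step 2 — Component impedances:
  R: Z = R = 303 Ω
  L: Z = jωL = j·791.7·0.005 = 0 + j3.958 Ω
Step 3 — Series combination: Z_total = R + L = 303 + j3.958 Ω = 303∠0.7° Ω.
Step 4 — Power factor: PF = cos(φ) = Re(Z)/|Z| = 303/303.03 = 0.9999.
Step 5 — Type: Im(Z) = 3.958 ⇒ lagging (phase φ = 0.7°).

PF = 0.9999 (lagging, φ = 0.7°)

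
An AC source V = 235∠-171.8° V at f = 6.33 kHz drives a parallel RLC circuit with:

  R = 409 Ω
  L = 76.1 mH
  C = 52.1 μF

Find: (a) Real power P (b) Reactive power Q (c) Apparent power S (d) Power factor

Step 1 — Angular frequency: ω = 2π·f = 2π·6330 = 3.977e+04 rad/s.
Step 2 — Component impedances:
  R: Z = R = 409 Ω
  L: Z = jωL = j·3.977e+04·0.0761 = 0 + j3027 Ω
  C: Z = 1/(jωC) = -j/(ω·C) = 0 - j0.4826 Ω
Step 3 — Parallel combination: 1/Z_total = 1/R + 1/L + 1/C; Z_total = 0.0005696 - j0.4827 Ω = 0.4827∠-89.9° Ω.
Step 4 — Source phasor: V = 235∠-171.8° V = -232.6 - j33.52 V.
Step 5 — Current: I = V / Z = 68.87 - j482 A = 486.9∠-81.9° A.
Step 6 — Complex power: S = V·I* = 135 - j1.144e+05 VA.
Step 7 — Real power: P = Re(S) = 135 W.
Step 8 — Reactive power: Q = Im(S) = -1.144e+05 VAR.
Step 9 — Apparent power: |S| = 1.144e+05 VA.
Step 10 — Power factor: PF = P/|S| = 0.00118 (leading).

(a) P = 135 W  (b) Q = -1.144e+05 VAR  (c) S = 1.144e+05 VA  (d) PF = 0.00118 (leading)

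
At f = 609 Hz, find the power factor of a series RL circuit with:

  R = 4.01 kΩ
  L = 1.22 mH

Step 1 — Angular frequency: ω = 2π·f = 2π·609 = 3826 rad/s.
Step 2 — Component impedances:
  R: Z = R = 4010 Ω
  L: Z = jωL = j·3826·0.00122 = 0 + j4.668 Ω
Step 3 — Series combination: Z_total = R + L = 4010 + j4.668 Ω = 4010∠0.1° Ω.
Step 4 — Power factor: PF = cos(φ) = Re(Z)/|Z| = 4010/4010 = 1.
Step 5 — Type: Im(Z) = 4.668 ⇒ lagging (phase φ = 0.1°).

PF = 1 (lagging, φ = 0.1°)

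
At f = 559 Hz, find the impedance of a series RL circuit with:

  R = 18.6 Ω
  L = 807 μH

Step 1 — Angular frequency: ω = 2π·f = 2π·559 = 3512 rad/s.
Step 2 — Component impedances:
  R: Z = R = 18.6 Ω
  L: Z = jωL = j·3512·0.000807 = 0 + j2.834 Ω
Step 3 — Series combination: Z_total = R + L = 18.6 + j2.834 Ω = 18.81∠8.7° Ω.

Z = 18.6 + j2.834 Ω = 18.81∠8.7° Ω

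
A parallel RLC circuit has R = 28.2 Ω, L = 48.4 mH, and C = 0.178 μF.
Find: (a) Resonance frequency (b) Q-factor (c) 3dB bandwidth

Step 1 — Resonance: ω₀ = 1/√(LC) = 1/√(0.0484·1.78e-07) = 1.077e+04 rad/s.
Step 2 — f₀ = ω₀/(2π) = 1715 Hz.
Step 3 — Parallel Q: Q = R/(ω₀L) = 28.2/(1.077e+04·0.0484) = 0.05408.
Step 4 — Bandwidth: Δω = ω₀/Q = 1.992e+05 rad/s; BW = Δω/(2π) = 3.171e+04 Hz.

(a) f₀ = 1715 Hz  (b) Q = 0.05408  (c) BW = 3.171e+04 Hz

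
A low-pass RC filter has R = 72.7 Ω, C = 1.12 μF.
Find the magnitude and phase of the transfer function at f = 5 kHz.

Step 1 — Angular frequency: ω = 2π·5000 = 3.142e+04 rad/s.
Step 2 — Transfer function: H(jω) = 1/(1 + jωRC).
Step 3 — Denominator: 1 + jωRC = 1 + j·3.142e+04·72.7·1.12e-06 = 1 + j2.558.
Step 4 — H = 0.1326 - j0.3391.
Step 5 — Magnitude: |H| = 0.3641 (-8.8 dB); phase: φ = -68.6°.

|H| = 0.3641 (-8.8 dB), φ = -68.6°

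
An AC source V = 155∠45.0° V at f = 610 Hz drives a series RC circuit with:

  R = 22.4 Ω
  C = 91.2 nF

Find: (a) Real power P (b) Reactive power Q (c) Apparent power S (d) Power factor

Step 1 — Angular frequency: ω = 2π·f = 2π·610 = 3833 rad/s.
Step 2 — Component impedances:
  R: Z = R = 22.4 Ω
  C: Z = 1/(jωC) = -j/(ω·C) = 0 - j2861 Ω
Step 3 — Series combination: Z_total = R + C = 22.4 - j2861 Ω = 2861∠-89.6° Ω.
Step 4 — Source phasor: V = 155∠45.0° V = 109.6 + j109.6 V.
Step 5 — Current: I = V / Z = -0.03801 + j0.03861 A = 0.05418∠134.6° A.
Step 6 — Complex power: S = V·I* = 0.06575 - j8.397 VA.
Step 7 — Real power: P = Re(S) = 0.06575 W.
Step 8 — Reactive power: Q = Im(S) = -8.397 VAR.
Step 9 — Apparent power: |S| = 8.398 VA.
Step 10 — Power factor: PF = P/|S| = 0.00783 (leading).

(a) P = 0.06575 W  (b) Q = -8.397 VAR  (c) S = 8.398 VA  (d) PF = 0.00783 (leading)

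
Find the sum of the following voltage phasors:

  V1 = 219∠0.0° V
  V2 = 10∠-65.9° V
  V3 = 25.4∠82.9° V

Step 1 — Convert each phasor to rectangular form:
  V1 = 219·(cos(0.0°) + j·sin(0.0°)) = 219 V
  V2 = 10·(cos(-65.9°) + j·sin(-65.9°)) = 4.083 - j9.128 V
  V3 = 25.4·(cos(82.9°) + j·sin(82.9°)) = 3.139 + j25.21 V
Step 2 — Sum components: V_total = 226.2 + j16.08 V.
Step 3 — Convert to polar: |V_total| = 226.8 V, ∠V_total = 4.1°.

V_total = 226.8∠4.1° V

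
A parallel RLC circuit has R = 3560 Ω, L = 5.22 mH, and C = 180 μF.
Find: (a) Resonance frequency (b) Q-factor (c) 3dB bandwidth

Step 1 — Resonance: ω₀ = 1/√(LC) = 1/√(0.00522·0.00018) = 1032 rad/s.
Step 2 — f₀ = ω₀/(2π) = 164.2 Hz.
Step 3 — Parallel Q: Q = R/(ω₀L) = 3560/(1032·0.00522) = 661.1.
Step 4 — Bandwidth: Δω = ω₀/Q = 1.561 rad/s; BW = Δω/(2π) = 0.2484 Hz.

(a) f₀ = 164.2 Hz  (b) Q = 661.1  (c) BW = 0.2484 Hz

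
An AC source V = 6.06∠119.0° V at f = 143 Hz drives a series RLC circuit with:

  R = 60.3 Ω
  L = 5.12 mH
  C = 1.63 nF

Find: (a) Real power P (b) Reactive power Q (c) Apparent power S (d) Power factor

Step 1 — Angular frequency: ω = 2π·f = 2π·143 = 898.5 rad/s.
Step 2 — Component impedances:
  R: Z = R = 60.3 Ω
  L: Z = jωL = j·898.5·0.00512 = 0 + j4.6 Ω
  C: Z = 1/(jωC) = -j/(ω·C) = 0 - j6.828e+05 Ω
Step 3 — Series combination: Z_total = R + L + C = 60.3 - j6.828e+05 Ω = 6.828e+05∠-90.0° Ω.
Step 4 — Source phasor: V = 6.06∠119.0° V = -2.938 + j5.3 V.
Step 5 — Current: I = V / Z = -7.763e-06 - j4.302e-06 A = 8.875e-06∠-151.0° A.
Step 6 — Complex power: S = V·I* = 4.75e-09 - j5.378e-05 VA.
Step 7 — Real power: P = Re(S) = 4.75e-09 W.
Step 8 — Reactive power: Q = Im(S) = -5.378e-05 VAR.
Step 9 — Apparent power: |S| = 5.378e-05 VA.
Step 10 — Power factor: PF = P/|S| = 8.831e-05 (leading).

(a) P = 4.75e-09 W  (b) Q = -5.378e-05 VAR  (c) S = 5.378e-05 VA  (d) PF = 8.831e-05 (leading)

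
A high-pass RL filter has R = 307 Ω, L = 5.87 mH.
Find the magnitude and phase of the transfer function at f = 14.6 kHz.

Step 1 — Angular frequency: ω = 2π·1.46e+04 = 9.173e+04 rad/s.
Step 2 — Transfer function: H(jω) = jωL/(R + jωL).
Step 3 — Numerator jωL = j·538.5; denominator R + jωL = 307 + j538.5.
Step 4 — H = 0.7547 + j0.4303.
Step 5 — Magnitude: |H| = 0.8687 (-1.2 dB); phase: φ = 29.7°.

|H| = 0.8687 (-1.2 dB), φ = 29.7°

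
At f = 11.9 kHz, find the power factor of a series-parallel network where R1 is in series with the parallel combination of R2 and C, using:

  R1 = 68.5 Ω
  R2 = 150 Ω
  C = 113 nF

Step 1 — Angular frequency: ω = 2π·f = 2π·1.19e+04 = 7.477e+04 rad/s.
Step 2 — Component impedances:
  R1: Z = R = 68.5 Ω
  R2: Z = R = 150 Ω
  C: Z = 1/(jωC) = -j/(ω·C) = 0 - j118.4 Ω
Step 3 — Parallel branch: R2 || C = 1/(1/R2 + 1/C) = 57.56 - j72.94 Ω.
Step 4 — Series with R1: Z_total = R1 + (R2 || C) = 126.1 - j72.94 Ω = 145.6∠-30.1° Ω.
Step 5 — Power factor: PF = cos(φ) = Re(Z)/|Z| = 126.056/145.639 = 0.8655.
Step 6 — Type: Im(Z) = -72.94 ⇒ leading (phase φ = -30.1°).

PF = 0.8655 (leading, φ = -30.1°)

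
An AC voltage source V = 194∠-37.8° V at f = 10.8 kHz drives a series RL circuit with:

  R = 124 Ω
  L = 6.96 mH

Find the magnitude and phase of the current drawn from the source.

Step 1 — Angular frequency: ω = 2π·f = 2π·1.08e+04 = 6.786e+04 rad/s.
Step 2 — Component impedances:
  R: Z = R = 124 Ω
  L: Z = jωL = j·6.786e+04·0.00696 = 0 + j472.3 Ω
Step 3 — Series combination: Z_total = R + L = 124 + j472.3 Ω = 488.3∠75.3° Ω.
Step 4 — Source phasor: V = 194∠-37.8° V = 153.3 - j118.9 V.
Step 5 — Ohm's law: I = V / Z_total = (153.3 - j118.9) / (124 + j472.3) = -0.1558 - j0.3655 A.
Step 6 — Convert to polar: |I| = 0.3973 A, ∠I = -113.1°.

I = 0.3973∠-113.1° A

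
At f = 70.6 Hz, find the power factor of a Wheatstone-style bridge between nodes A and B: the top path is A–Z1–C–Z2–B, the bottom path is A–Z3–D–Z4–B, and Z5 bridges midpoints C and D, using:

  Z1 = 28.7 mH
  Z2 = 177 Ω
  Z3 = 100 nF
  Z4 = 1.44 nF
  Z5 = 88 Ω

Step 1 — Angular frequency: ω = 2π·f = 2π·70.6 = 443.6 rad/s.
Step 2 — Component impedances:
  Z1: Z = jωL = j·443.6·0.0287 = 0 + j12.73 Ω
  Z2: Z = R = 177 Ω
  Z3: Z = 1/(jωC) = -j/(ω·C) = 0 - j2.254e+04 Ω
  Z4: Z = 1/(jωC) = -j/(ω·C) = 0 - j1.565e+06 Ω
  Z5: Z = R = 88 Ω
Step 3 — Bridge requires nodal analysis (the Z5 bridge couples midpoints C and D, so the two paths cannot be reduced to a simple series/parallel combination). Setting node B to ground and injecting 1 A at node A, the 3-node admittance system at A, C, D solves to V_A = Z_AB = 177 + j12.72 Ω = 177.5∠4.1° Ω.
Step 4 — Power factor: PF = cos(φ) = Re(Z)/|Z| = 177/177.46 = 0.9974.
Step 5 — Type: Im(Z) = 12.72 ⇒ lagging (phase φ = 4.1°).

PF = 0.9974 (lagging, φ = 4.1°)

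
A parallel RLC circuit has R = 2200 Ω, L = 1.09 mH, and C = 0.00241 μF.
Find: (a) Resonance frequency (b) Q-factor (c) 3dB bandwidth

Step 1 — Resonance: ω₀ = 1/√(LC) = 1/√(0.00109·2.41e-09) = 6.17e+05 rad/s.
Step 2 — f₀ = ω₀/(2π) = 9.82e+04 Hz.
Step 3 — Parallel Q: Q = R/(ω₀L) = 2200/(6.17e+05·0.00109) = 3.271.
Step 4 — Bandwidth: Δω = ω₀/Q = 1.886e+05 rad/s; BW = Δω/(2π) = 3.002e+04 Hz.

(a) f₀ = 9.82e+04 Hz  (b) Q = 3.271  (c) BW = 3.002e+04 Hz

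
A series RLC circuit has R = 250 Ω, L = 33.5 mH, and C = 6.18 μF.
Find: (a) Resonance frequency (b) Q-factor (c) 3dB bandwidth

Step 1 — Resonance condition Im(Z)=0 gives ω₀ = 1/√(LC).
Step 2 — ω₀ = 1/√(0.0335·6.18e-06) = 2198 rad/s.
Step 3 — f₀ = ω₀/(2π) = 349.8 Hz.
Step 4 — Series Q: Q = ω₀L/R = 2198·0.0335/250 = 0.2945.
Step 5 — 3dB bandwidth: Δω = ω₀/Q = 7463 rad/s; BW = Δω/(2π) = 1188 Hz.

(a) f₀ = 349.8 Hz  (b) Q = 0.2945  (c) BW = 1188 Hz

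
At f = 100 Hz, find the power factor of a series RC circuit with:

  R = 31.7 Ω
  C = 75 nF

Step 1 — Angular frequency: ω = 2π·f = 2π·100 = 628.3 rad/s.
Step 2 — Component impedances:
  R: Z = R = 31.7 Ω
  C: Z = 1/(jωC) = -j/(ω·C) = 0 - j2.122e+04 Ω
Step 3 — Series combination: Z_total = R + C = 31.7 - j2.122e+04 Ω = 2.122e+04∠-89.9° Ω.
Step 4 — Power factor: PF = cos(φ) = Re(Z)/|Z| = 31.7/2.122e+04 = 0.001494.
Step 5 — Type: Im(Z) = -2.122e+04 ⇒ leading (phase φ = -89.9°).

PF = 0.001494 (leading, φ = -89.9°)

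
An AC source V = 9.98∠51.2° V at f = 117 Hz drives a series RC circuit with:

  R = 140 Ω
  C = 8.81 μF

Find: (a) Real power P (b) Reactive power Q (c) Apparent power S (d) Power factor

Step 1 — Angular frequency: ω = 2π·f = 2π·117 = 735.1 rad/s.
Step 2 — Component impedances:
  R: Z = R = 140 Ω
  C: Z = 1/(jωC) = -j/(ω·C) = 0 - j154.4 Ω
Step 3 — Series combination: Z_total = R + C = 140 - j154.4 Ω = 208.4∠-47.8° Ω.
Step 4 — Source phasor: V = 9.98∠51.2° V = 6.254 + j7.778 V.
Step 5 — Current: I = V / Z = -0.007491 + j0.04729 A = 0.04788∠99.0° A.
Step 6 — Complex power: S = V·I* = 0.321 - j0.354 VA.
Step 7 — Real power: P = Re(S) = 0.321 W.
Step 8 — Reactive power: Q = Im(S) = -0.354 VAR.
Step 9 — Apparent power: |S| = 0.4779 VA.
Step 10 — Power factor: PF = P/|S| = 0.6717 (leading).

(a) P = 0.321 W  (b) Q = -0.354 VAR  (c) S = 0.4779 VA  (d) PF = 0.6717 (leading)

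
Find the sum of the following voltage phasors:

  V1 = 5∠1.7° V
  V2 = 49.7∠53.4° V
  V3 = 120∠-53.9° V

Step 1 — Convert each phasor to rectangular form:
  V1 = 5·(cos(1.7°) + j·sin(1.7°)) = 4.998 + j0.1483 V
  V2 = 49.7·(cos(53.4°) + j·sin(53.4°)) = 29.63 + j39.9 V
  V3 = 120·(cos(-53.9°) + j·sin(-53.9°)) = 70.7 - j96.96 V
Step 2 — Sum components: V_total = 105.3 - j56.91 V.
Step 3 — Convert to polar: |V_total| = 119.7 V, ∠V_total = -28.4°.

V_total = 119.7∠-28.4° V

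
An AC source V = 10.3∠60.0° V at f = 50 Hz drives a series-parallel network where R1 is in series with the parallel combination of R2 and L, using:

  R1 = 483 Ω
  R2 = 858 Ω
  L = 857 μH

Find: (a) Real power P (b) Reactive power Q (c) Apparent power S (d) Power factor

Step 1 — Angular frequency: ω = 2π·f = 2π·50 = 314.2 rad/s.
Step 2 — Component impedances:
  R1: Z = R = 483 Ω
  R2: Z = R = 858 Ω
  L: Z = jωL = j·314.2·0.000857 = 0 + j0.2692 Ω
Step 3 — Parallel branch: R2 || L = 1/(1/R2 + 1/L) = 8.448e-05 + j0.2692 Ω.
Step 4 — Series with R1: Z_total = R1 + (R2 || L) = 483 + j0.2692 Ω = 483∠0.0° Ω.
Step 5 — Source phasor: V = 10.3∠60.0° V = 5.15 + j8.92 V.
Step 6 — Current: I = V / Z = 0.01067 + j0.01846 A = 0.02133∠60.0° A.
Step 7 — Complex power: S = V·I* = 0.2196 + j0.0001224 VA.
Step 8 — Real power: P = Re(S) = 0.2196 W.
Step 9 — Reactive power: Q = Im(S) = 0.0001224 VAR.
Step 10 — Apparent power: |S| = 0.2196 VA.
Step 11 — Power factor: PF = P/|S| = 1 (lagging).

(a) P = 0.2196 W  (b) Q = 0.0001224 VAR  (c) S = 0.2196 VA  (d) PF = 1 (lagging)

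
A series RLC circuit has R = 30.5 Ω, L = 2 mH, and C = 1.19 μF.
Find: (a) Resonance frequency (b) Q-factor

Step 1 — Resonance condition Im(Z)=0 gives ω₀ = 1/√(LC).
Step 2 — ω₀ = 1/√(0.002·1.19e-06) = 2.05e+04 rad/s.
Step 3 — f₀ = ω₀/(2π) = 3262 Hz.
Step 4 — Series Q: Q = ω₀L/R = 2.05e+04·0.002/30.5 = 1.344.

(a) f₀ = 3262 Hz  (b) Q = 1.344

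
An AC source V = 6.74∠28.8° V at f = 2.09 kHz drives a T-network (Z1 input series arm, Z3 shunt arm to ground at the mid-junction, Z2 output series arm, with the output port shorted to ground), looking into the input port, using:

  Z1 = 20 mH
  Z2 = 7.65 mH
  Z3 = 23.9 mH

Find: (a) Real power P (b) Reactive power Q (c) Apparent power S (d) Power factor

Step 1 — Angular frequency: ω = 2π·f = 2π·2090 = 1.313e+04 rad/s.
Step 2 — Component impedances:
  Z1: Z = jωL = j·1.313e+04·0.02 = 0 + j262.6 Ω
  Z2: Z = jωL = j·1.313e+04·0.00765 = 0 + j100.5 Ω
  Z3: Z = jωL = j·1.313e+04·0.0239 = 0 + j313.9 Ω
Step 3 — With the output port shorted to ground, the output series arm Z2 runs from the junction to ground; the shunt arm Z3 also runs from the junction to ground. They appear in parallel: Z3 || Z2 = 0 + j76.1 Ω.
Step 4 — Series with input arm Z1: Z_in = Z1 + (Z3 || Z2) = 0 + j338.7 Ω = 338.7∠90.0° Ω.
Step 5 — Source phasor: V = 6.74∠28.8° V = 5.906 + j3.247 V.
Step 6 — Current: I = V / Z = 0.009586 - j0.01744 A = 0.0199∠-61.2° A.
Step 7 — Complex power: S = V·I* = 0 + j0.1341 VA.
Step 8 — Real power: P = Re(S) = 0 W.
Step 9 — Reactive power: Q = Im(S) = 0.1341 VAR.
Step 10 — Apparent power: |S| = 0.1341 VA.
Step 11 — Power factor: PF = P/|S| = 0 (lagging).

(a) P = 0 W  (b) Q = 0.1341 VAR  (c) S = 0.1341 VA  (d) PF = 0 (lagging)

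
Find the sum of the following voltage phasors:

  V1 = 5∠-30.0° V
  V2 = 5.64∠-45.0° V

Step 1 — Convert each phasor to rectangular form:
  V1 = 5·(cos(-30.0°) + j·sin(-30.0°)) = 4.33 - j2.5 V
  V2 = 5.64·(cos(-45.0°) + j·sin(-45.0°)) = 3.988 - j3.988 V
Step 2 — Sum components: V_total = 8.318 - j6.488 V.
Step 3 — Convert to polar: |V_total| = 10.55 V, ∠V_total = -38.0°.

V_total = 10.55∠-38.0° V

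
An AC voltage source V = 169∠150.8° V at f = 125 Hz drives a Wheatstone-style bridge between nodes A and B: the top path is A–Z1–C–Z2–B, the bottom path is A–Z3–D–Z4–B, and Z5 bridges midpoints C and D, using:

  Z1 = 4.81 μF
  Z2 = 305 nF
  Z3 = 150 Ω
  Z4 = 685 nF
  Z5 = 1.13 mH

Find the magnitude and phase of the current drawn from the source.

Step 1 — Angular frequency: ω = 2π·f = 2π·125 = 785.4 rad/s.
Step 2 — Component impedances:
  Z1: Z = 1/(jωC) = -j/(ω·C) = 0 - j264.7 Ω
  Z2: Z = 1/(jωC) = -j/(ω·C) = 0 - j4175 Ω
  Z3: Z = R = 150 Ω
  Z4: Z = 1/(jωC) = -j/(ω·C) = 0 - j1859 Ω
  Z5: Z = jωL = j·785.4·0.00113 = 0 + j0.8875 Ω
Step 3 — Bridge requires nodal analysis (the Z5 bridge couples midpoints C and D, so the two paths cannot be reduced to a simple series/parallel combination). Setting node B to ground and injecting 1 A at node A, the 3-node admittance system at A, C, D solves to V_A = Z_AB = 113.6 - j1351 Ω = 1355∠-85.2° Ω.
Step 4 — Source phasor: V = 169∠150.8° V = -147.5 + j82.45 V.
Step 5 — Ohm's law: I = V / Z_total = (-147.5 + j82.45) / (113.6 - j1351) = -0.06974 - j0.1034 A.
Step 6 — Convert to polar: |I| = 0.1247 A, ∠I = -124.0°.

I = 0.1247∠-124.0° A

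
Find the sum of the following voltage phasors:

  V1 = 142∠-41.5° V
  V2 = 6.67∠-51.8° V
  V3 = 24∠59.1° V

Step 1 — Convert each phasor to rectangular form:
  V1 = 142·(cos(-41.5°) + j·sin(-41.5°)) = 106.4 - j94.09 V
  V2 = 6.67·(cos(-51.8°) + j·sin(-51.8°)) = 4.125 - j5.242 V
  V3 = 24·(cos(59.1°) + j·sin(59.1°)) = 12.32 + j20.59 V
Step 2 — Sum components: V_total = 122.8 - j78.74 V.
Step 3 — Convert to polar: |V_total| = 145.9 V, ∠V_total = -32.7°.

V_total = 145.9∠-32.7° V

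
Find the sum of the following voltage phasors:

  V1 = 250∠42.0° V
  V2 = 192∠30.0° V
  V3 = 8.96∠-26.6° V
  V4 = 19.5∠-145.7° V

Step 1 — Convert each phasor to rectangular form:
  V1 = 250·(cos(42.0°) + j·sin(42.0°)) = 185.8 + j167.3 V
  V2 = 192·(cos(30.0°) + j·sin(30.0°)) = 166.3 + j96 V
  V3 = 8.96·(cos(-26.6°) + j·sin(-26.6°)) = 8.012 - j4.012 V
  V4 = 19.5·(cos(-145.7°) + j·sin(-145.7°)) = -16.11 - j10.99 V
Step 2 — Sum components: V_total = 344 + j248.3 V.
Step 3 — Convert to polar: |V_total| = 424.2 V, ∠V_total = 35.8°.

V_total = 424.2∠35.8° V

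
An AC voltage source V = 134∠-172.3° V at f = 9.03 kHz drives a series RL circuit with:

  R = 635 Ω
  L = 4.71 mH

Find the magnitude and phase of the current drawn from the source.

Step 1 — Angular frequency: ω = 2π·f = 2π·9030 = 5.674e+04 rad/s.
Step 2 — Component impedances:
  R: Z = R = 635 Ω
  L: Z = jωL = j·5.674e+04·0.00471 = 0 + j267.2 Ω
Step 3 — Series combination: Z_total = R + L = 635 + j267.2 Ω = 688.9∠22.8° Ω.
Step 4 — Source phasor: V = 134∠-172.3° V = -132.8 - j17.95 V.
Step 5 — Ohm's law: I = V / Z_total = (-132.8 - j17.95) / (635 + j267.2) = -0.1878 + j0.05074 A.
Step 6 — Convert to polar: |I| = 0.1945 A, ∠I = 164.9°.

I = 0.1945∠164.9° A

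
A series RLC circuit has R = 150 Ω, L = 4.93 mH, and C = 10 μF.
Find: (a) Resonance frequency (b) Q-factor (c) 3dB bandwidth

Step 1 — Resonance: ω₀ = 1/√(LC) = 1/√(0.00493·1e-05) = 4504 rad/s.
Step 2 — f₀ = ω₀/(2π) = 716.8 Hz.
Step 3 — Series Q: Q = ω₀L/R = 4504·0.00493/150 = 0.148.
Step 4 — Bandwidth: Δω = ω₀/Q = 3.043e+04 rad/s; BW = Δω/(2π) = 4842 Hz.

(a) f₀ = 716.8 Hz  (b) Q = 0.148  (c) BW = 4842 Hz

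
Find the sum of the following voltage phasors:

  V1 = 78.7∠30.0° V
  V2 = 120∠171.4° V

Step 1 — Convert each phasor to rectangular form:
  V1 = 78.7·(cos(30.0°) + j·sin(30.0°)) = 68.16 + j39.35 V
  V2 = 120·(cos(171.4°) + j·sin(171.4°)) = -118.7 + j17.94 V
Step 2 — Sum components: V_total = -50.49 + j57.29 V.
Step 3 — Convert to polar: |V_total| = 76.37 V, ∠V_total = 131.4°.

V_total = 76.37∠131.4° V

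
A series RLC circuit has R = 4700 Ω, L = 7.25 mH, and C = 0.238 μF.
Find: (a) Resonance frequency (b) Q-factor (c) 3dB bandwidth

Step 1 — Resonance condition Im(Z)=0 gives ω₀ = 1/√(LC).
Step 2 — ω₀ = 1/√(0.00725·2.38e-07) = 2.407e+04 rad/s.
Step 3 — f₀ = ω₀/(2π) = 3831 Hz.
Step 4 — Series Q: Q = ω₀L/R = 2.407e+04·0.00725/4700 = 0.03713.
Step 5 — 3dB bandwidth: Δω = ω₀/Q = 6.483e+05 rad/s; BW = Δω/(2π) = 1.032e+05 Hz.

(a) f₀ = 3831 Hz  (b) Q = 0.03713  (c) BW = 1.032e+05 Hz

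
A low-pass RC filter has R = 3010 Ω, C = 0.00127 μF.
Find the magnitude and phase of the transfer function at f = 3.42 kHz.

Step 1 — Angular frequency: ω = 2π·3420 = 2.149e+04 rad/s.
Step 2 — Transfer function: H(jω) = 1/(1 + jωRC).
Step 3 — Denominator: 1 + jωRC = 1 + j·2.149e+04·3010·1.27e-09 = 1 + j0.08214.
Step 4 — H = 0.9933 - j0.08159.
Step 5 — Magnitude: |H| = 0.9966 (-0.0 dB); phase: φ = -4.7°.

|H| = 0.9966 (-0.0 dB), φ = -4.7°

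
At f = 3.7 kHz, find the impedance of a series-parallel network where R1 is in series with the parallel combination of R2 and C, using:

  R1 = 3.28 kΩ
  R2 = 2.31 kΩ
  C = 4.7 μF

Step 1 — Angular frequency: ω = 2π·f = 2π·3700 = 2.325e+04 rad/s.
Step 2 — Component impedances:
  R1: Z = R = 3280 Ω
  R2: Z = R = 2310 Ω
  C: Z = 1/(jωC) = -j/(ω·C) = 0 - j9.152 Ω
Step 3 — Parallel branch: R2 || C = 1/(1/R2 + 1/C) = 0.03626 - j9.152 Ω.
Step 4 — Series with R1: Z_total = R1 + (R2 || C) = 3280 - j9.152 Ω = 3280∠-0.2° Ω.

Z = 3280 - j9.152 Ω = 3280∠-0.2° Ω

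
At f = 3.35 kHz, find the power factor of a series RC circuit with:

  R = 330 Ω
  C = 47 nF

Step 1 — Angular frequency: ω = 2π·f = 2π·3350 = 2.105e+04 rad/s.
Step 2 — Component impedances:
  R: Z = R = 330 Ω
  C: Z = 1/(jωC) = -j/(ω·C) = 0 - j1011 Ω
Step 3 — Series combination: Z_total = R + C = 330 - j1011 Ω = 1063∠-71.9° Ω.
Step 4 — Power factor: PF = cos(φ) = Re(Z)/|Z| = 330/1063.33 = 0.3103.
Step 5 — Type: Im(Z) = -1011 ⇒ leading (phase φ = -71.9°).

PF = 0.3103 (leading, φ = -71.9°)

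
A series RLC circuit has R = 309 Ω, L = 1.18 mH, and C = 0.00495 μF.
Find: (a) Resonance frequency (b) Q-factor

Step 1 — Resonance condition Im(Z)=0 gives ω₀ = 1/√(LC).
Step 2 — ω₀ = 1/√(0.00118·4.95e-09) = 4.138e+05 rad/s.
Step 3 — f₀ = ω₀/(2π) = 6.585e+04 Hz.
Step 4 — Series Q: Q = ω₀L/R = 4.138e+05·0.00118/309 = 1.58.

(a) f₀ = 6.585e+04 Hz  (b) Q = 1.58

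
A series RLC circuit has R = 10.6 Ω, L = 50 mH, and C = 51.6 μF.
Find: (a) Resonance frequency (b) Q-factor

Step 1 — Resonance condition Im(Z)=0 gives ω₀ = 1/√(LC).
Step 2 — ω₀ = 1/√(0.05·5.16e-05) = 622.6 rad/s.
Step 3 — f₀ = ω₀/(2π) = 99.09 Hz.
Step 4 — Series Q: Q = ω₀L/R = 622.6·0.05/10.6 = 2.937.

(a) f₀ = 99.09 Hz  (b) Q = 2.937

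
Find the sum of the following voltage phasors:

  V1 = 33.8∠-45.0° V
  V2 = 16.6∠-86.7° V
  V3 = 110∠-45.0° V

Step 1 — Convert each phasor to rectangular form:
  V1 = 33.8·(cos(-45.0°) + j·sin(-45.0°)) = 23.9 - j23.9 V
  V2 = 16.6·(cos(-86.7°) + j·sin(-86.7°)) = 0.9556 - j16.57 V
  V3 = 110·(cos(-45.0°) + j·sin(-45.0°)) = 77.78 - j77.78 V
Step 2 — Sum components: V_total = 102.6 - j118.3 V.
Step 3 — Convert to polar: |V_total| = 156.6 V, ∠V_total = -49.0°.

V_total = 156.6∠-49.0° V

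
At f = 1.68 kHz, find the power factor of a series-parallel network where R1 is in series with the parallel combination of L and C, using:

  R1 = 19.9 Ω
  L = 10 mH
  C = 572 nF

Step 1 — Angular frequency: ω = 2π·f = 2π·1680 = 1.056e+04 rad/s.
Step 2 — Component impedances:
  R1: Z = R = 19.9 Ω
  L: Z = jωL = j·1.056e+04·0.01 = 0 + j105.6 Ω
  C: Z = 1/(jωC) = -j/(ω·C) = 0 - j165.6 Ω
Step 3 — Parallel branch: L || C = 1/(1/L + 1/C) = 0 + j291.1 Ω.
Step 4 — Series with R1: Z_total = R1 + (L || C) = 19.9 + j291.1 Ω = 291.7∠86.1° Ω.
Step 5 — Power factor: PF = cos(φ) = Re(Z)/|Z| = 19.9/291.75 = 0.06821.
Step 6 — Type: Im(Z) = 291.1 ⇒ lagging (phase φ = 86.1°).

PF = 0.06821 (lagging, φ = 86.1°)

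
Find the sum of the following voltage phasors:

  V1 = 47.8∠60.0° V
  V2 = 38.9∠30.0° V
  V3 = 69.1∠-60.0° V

Step 1 — Convert each phasor to rectangular form:
  V1 = 47.8·(cos(60.0°) + j·sin(60.0°)) = 23.9 + j41.4 V
  V2 = 38.9·(cos(30.0°) + j·sin(30.0°)) = 33.69 + j19.45 V
  V3 = 69.1·(cos(-60.0°) + j·sin(-60.0°)) = 34.55 - j59.84 V
Step 2 — Sum components: V_total = 92.14 + j1.004 V.
Step 3 — Convert to polar: |V_total| = 92.14 V, ∠V_total = 0.6°.

V_total = 92.14∠0.6° V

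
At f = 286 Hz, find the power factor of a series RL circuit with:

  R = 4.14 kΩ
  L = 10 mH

Step 1 — Angular frequency: ω = 2π·f = 2π·286 = 1797 rad/s.
Step 2 — Component impedances:
  R: Z = R = 4140 Ω
  L: Z = jωL = j·1797·0.01 = 0 + j17.97 Ω
Step 3 — Series combination: Z_total = R + L = 4140 + j17.97 Ω = 4140∠0.2° Ω.
Step 4 — Power factor: PF = cos(φ) = Re(Z)/|Z| = 4140/4140 = 1.
Step 5 — Type: Im(Z) = 17.97 ⇒ lagging (phase φ = 0.2°).

PF = 1 (lagging, φ = 0.2°)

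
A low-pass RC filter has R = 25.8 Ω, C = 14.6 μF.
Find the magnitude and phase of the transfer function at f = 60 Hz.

Step 1 — Angular frequency: ω = 2π·60 = 377 rad/s.
Step 2 — Transfer function: H(jω) = 1/(1 + jωRC).
Step 3 — Denominator: 1 + jωRC = 1 + j·377·25.8·1.46e-05 = 1 + j0.142.
Step 4 — H = 0.9802 - j0.1392.
Step 5 — Magnitude: |H| = 0.9901 (-0.1 dB); phase: φ = -8.1°.

|H| = 0.9901 (-0.1 dB), φ = -8.1°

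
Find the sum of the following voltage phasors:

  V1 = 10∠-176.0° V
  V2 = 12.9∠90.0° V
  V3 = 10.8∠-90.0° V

Step 1 — Convert each phasor to rectangular form:
  V1 = 10·(cos(-176.0°) + j·sin(-176.0°)) = -9.976 - j0.6976 V
  V2 = 12.9·(cos(90.0°) + j·sin(90.0°)) = 0 + j12.9 V
  V3 = 10.8·(cos(-90.0°) + j·sin(-90.0°)) = 0 - j10.8 V
Step 2 — Sum components: V_total = -9.976 + j1.402 V.
Step 3 — Convert to polar: |V_total| = 10.07 V, ∠V_total = 172.0°.

V_total = 10.07∠172.0° V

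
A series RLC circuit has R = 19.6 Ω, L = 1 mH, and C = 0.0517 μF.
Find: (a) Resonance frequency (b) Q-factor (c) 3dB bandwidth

Step 1 — Resonance: ω₀ = 1/√(LC) = 1/√(0.001·5.17e-08) = 1.391e+05 rad/s.
Step 2 — f₀ = ω₀/(2π) = 2.213e+04 Hz.
Step 3 — Series Q: Q = ω₀L/R = 1.391e+05·0.001/19.6 = 7.096.
Step 4 — Bandwidth: Δω = ω₀/Q = 1.96e+04 rad/s; BW = Δω/(2π) = 3119 Hz.

(a) f₀ = 2.213e+04 Hz  (b) Q = 7.096  (c) BW = 3119 Hz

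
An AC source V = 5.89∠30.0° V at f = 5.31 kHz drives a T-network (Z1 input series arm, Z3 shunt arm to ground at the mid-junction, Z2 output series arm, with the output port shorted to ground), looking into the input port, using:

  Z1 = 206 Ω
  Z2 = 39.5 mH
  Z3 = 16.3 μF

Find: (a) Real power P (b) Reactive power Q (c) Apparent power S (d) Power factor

Step 1 — Angular frequency: ω = 2π·f = 2π·5310 = 3.336e+04 rad/s.
Step 2 — Component impedances:
  Z1: Z = R = 206 Ω
  Z2: Z = jωL = j·3.336e+04·0.0395 = 0 + j1318 Ω
  Z3: Z = 1/(jωC) = -j/(ω·C) = 0 - j1.839 Ω
Step 3 — With the output port shorted to ground, the output series arm Z2 runs from the junction to ground; the shunt arm Z3 also runs from the junction to ground. They appear in parallel: Z3 || Z2 = 0 - j1.841 Ω.
Step 4 — Series with input arm Z1: Z_in = Z1 + (Z3 || Z2) = 206 - j1.841 Ω = 206∠-0.5° Ω.
Step 5 — Source phasor: V = 5.89∠30.0° V = 5.101 + j2.945 V.
Step 6 — Current: I = V / Z = 0.02463 + j0.01452 A = 0.02859∠30.5° A.
Step 7 — Complex power: S = V·I* = 0.1684 - j0.001505 VA.
Step 8 — Real power: P = Re(S) = 0.1684 W.
Step 9 — Reactive power: Q = Im(S) = -0.001505 VAR.
Step 10 — Apparent power: |S| = 0.1684 VA.
Step 11 — Power factor: PF = P/|S| = 1 (leading).

(a) P = 0.1684 W  (b) Q = -0.001505 VAR  (c) S = 0.1684 VA  (d) PF = 1 (leading)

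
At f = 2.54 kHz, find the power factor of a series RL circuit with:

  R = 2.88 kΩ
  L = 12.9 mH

Step 1 — Angular frequency: ω = 2π·f = 2π·2540 = 1.596e+04 rad/s.
Step 2 — Component impedances:
  R: Z = R = 2880 Ω
  L: Z = jωL = j·1.596e+04·0.0129 = 0 + j205.9 Ω
Step 3 — Series combination: Z_total = R + L = 2880 + j205.9 Ω = 2887∠4.1° Ω.
Step 4 — Power factor: PF = cos(φ) = Re(Z)/|Z| = 2880/2887.3 = 0.9975.
Step 5 — Type: Im(Z) = 205.9 ⇒ lagging (phase φ = 4.1°).

PF = 0.9975 (lagging, φ = 4.1°)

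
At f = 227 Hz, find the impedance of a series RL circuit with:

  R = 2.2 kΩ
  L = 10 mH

Step 1 — Angular frequency: ω = 2π·f = 2π·227 = 1426 rad/s.
Step 2 — Component impedances:
  R: Z = R = 2200 Ω
  L: Z = jωL = j·1426·0.01 = 0 + j14.26 Ω
Step 3 — Series combination: Z_total = R + L = 2200 + j14.26 Ω = 2200∠0.4° Ω.

Z = 2200 + j14.26 Ω = 2200∠0.4° Ω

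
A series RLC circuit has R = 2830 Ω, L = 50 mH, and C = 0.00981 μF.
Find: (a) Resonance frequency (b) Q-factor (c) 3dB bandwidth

Step 1 — Resonance condition Im(Z)=0 gives ω₀ = 1/√(LC).
Step 2 — ω₀ = 1/√(0.05·9.81e-09) = 4.515e+04 rad/s.
Step 3 — f₀ = ω₀/(2π) = 7186 Hz.
Step 4 — Series Q: Q = ω₀L/R = 4.515e+04·0.05/2830 = 0.7977.
Step 5 — 3dB bandwidth: Δω = ω₀/Q = 5.66e+04 rad/s; BW = Δω/(2π) = 9008 Hz.

(a) f₀ = 7186 Hz  (b) Q = 0.7977  (c) BW = 9008 Hz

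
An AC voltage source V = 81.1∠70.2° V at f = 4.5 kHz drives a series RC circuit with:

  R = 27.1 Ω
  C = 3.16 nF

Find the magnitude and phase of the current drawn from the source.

Step 1 — Angular frequency: ω = 2π·f = 2π·4500 = 2.827e+04 rad/s.
Step 2 — Component impedances:
  R: Z = R = 27.1 Ω
  C: Z = 1/(jωC) = -j/(ω·C) = 0 - j1.119e+04 Ω
Step 3 — Series combination: Z_total = R + C = 27.1 - j1.119e+04 Ω = 1.119e+04∠-89.9° Ω.
Step 4 — Source phasor: V = 81.1∠70.2° V = 27.47 + j76.31 V.
Step 5 — Ohm's law: I = V / Z_total = (27.47 + j76.31) / (27.1 - j1.119e+04) = -0.006812 + j0.002471 A.
Step 6 — Convert to polar: |I| = 0.007246 A, ∠I = 160.1°.

I = 0.007246∠160.1° A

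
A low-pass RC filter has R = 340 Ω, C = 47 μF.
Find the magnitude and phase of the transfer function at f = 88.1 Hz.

Step 1 — Angular frequency: ω = 2π·88.1 = 553.5 rad/s.
Step 2 — Transfer function: H(jω) = 1/(1 + jωRC).
Step 3 — Denominator: 1 + jωRC = 1 + j·553.5·340·4.7e-05 = 1 + j8.846.
Step 4 — H = 0.01262 - j0.1116.
Step 5 — Magnitude: |H| = 0.1123 (-19.0 dB); phase: φ = -83.6°.

|H| = 0.1123 (-19.0 dB), φ = -83.6°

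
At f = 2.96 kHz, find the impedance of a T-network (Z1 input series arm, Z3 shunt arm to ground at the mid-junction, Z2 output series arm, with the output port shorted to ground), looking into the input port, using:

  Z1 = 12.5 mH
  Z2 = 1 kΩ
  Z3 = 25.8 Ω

Step 1 — Angular frequency: ω = 2π·f = 2π·2960 = 1.86e+04 rad/s.
Step 2 — Component impedances:
  Z1: Z = jωL = j·1.86e+04·0.0125 = 0 + j232.5 Ω
  Z2: Z = R = 1000 Ω
  Z3: Z = R = 25.8 Ω
Step 3 — With the output port shorted to ground, the output series arm Z2 runs from the junction to ground; the shunt arm Z3 also runs from the junction to ground. They appear in parallel: Z3 || Z2 = 25.15 Ω.
Step 4 — Series with input arm Z1: Z_in = Z1 + (Z3 || Z2) = 25.15 + j232.5 Ω = 233.8∠83.8° Ω.

Z = 25.15 + j232.5 Ω = 233.8∠83.8° Ω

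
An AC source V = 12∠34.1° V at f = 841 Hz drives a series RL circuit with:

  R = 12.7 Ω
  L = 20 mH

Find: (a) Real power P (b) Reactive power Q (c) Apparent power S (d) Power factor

Step 1 — Angular frequency: ω = 2π·f = 2π·841 = 5284 rad/s.
Step 2 — Component impedances:
  R: Z = R = 12.7 Ω
  L: Z = jωL = j·5284·0.02 = 0 + j105.7 Ω
Step 3 — Series combination: Z_total = R + L = 12.7 + j105.7 Ω = 106.4∠83.1° Ω.
Step 4 — Source phasor: V = 12∠34.1° V = 9.937 + j6.728 V.
Step 5 — Current: I = V / Z = 0.07389 - j0.08514 A = 0.1127∠-49.0° A.
Step 6 — Complex power: S = V·I* = 0.1614 + j1.343 VA.
Step 7 — Real power: P = Re(S) = 0.1614 W.
Step 8 — Reactive power: Q = Im(S) = 1.343 VAR.
Step 9 — Apparent power: |S| = 1.353 VA.
Step 10 — Power factor: PF = P/|S| = 0.1193 (lagging).

(a) P = 0.1614 W  (b) Q = 1.343 VAR  (c) S = 1.353 VA  (d) PF = 0.1193 (lagging)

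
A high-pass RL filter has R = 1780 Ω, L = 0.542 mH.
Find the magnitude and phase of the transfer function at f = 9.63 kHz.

Step 1 — Angular frequency: ω = 2π·9630 = 6.051e+04 rad/s.
Step 2 — Transfer function: H(jω) = jωL/(R + jωL).
Step 3 — Numerator jωL = j·32.79; denominator R + jωL = 1780 + j32.79.
Step 4 — H = 0.0003393 + j0.01842.
Step 5 — Magnitude: |H| = 0.01842 (-34.7 dB); phase: φ = 88.9°.

|H| = 0.01842 (-34.7 dB), φ = 88.9°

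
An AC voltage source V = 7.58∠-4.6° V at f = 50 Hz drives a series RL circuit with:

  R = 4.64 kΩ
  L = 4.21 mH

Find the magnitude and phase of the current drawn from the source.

Step 1 — Angular frequency: ω = 2π·f = 2π·50 = 314.2 rad/s.
Step 2 — Component impedances:
  R: Z = R = 4640 Ω
  L: Z = jωL = j·314.2·0.00421 = 0 + j1.323 Ω
Step 3 — Series combination: Z_total = R + L = 4640 + j1.323 Ω = 4640∠0.0° Ω.
Step 4 — Source phasor: V = 7.58∠-4.6° V = 7.556 - j0.6079 V.
Step 5 — Ohm's law: I = V / Z_total = (7.556 - j0.6079) / (4640 + j1.323) = 0.001628 - j0.0001315 A.
Step 6 — Convert to polar: |I| = 0.001634 A, ∠I = -4.6°.

I = 0.001634∠-4.6° A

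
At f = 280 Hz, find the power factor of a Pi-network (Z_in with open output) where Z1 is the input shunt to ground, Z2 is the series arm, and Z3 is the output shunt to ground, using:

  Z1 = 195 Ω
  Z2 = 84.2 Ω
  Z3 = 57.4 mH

Step 1 — Angular frequency: ω = 2π·f = 2π·280 = 1759 rad/s.
Step 2 — Component impedances:
  Z1: Z = R = 195 Ω
  Z2: Z = R = 84.2 Ω
  Z3: Z = jωL = j·1759·0.0574 = 0 + j101 Ω
Step 3 — With open output, the series arm Z2 and the output shunt Z3 appear in series to ground: Z2 + Z3 = 84.2 + j101 Ω.
Step 4 — Parallel with input shunt Z1: Z_in = Z1 || (Z2 + Z3) = 74.56 + j43.56 Ω = 86.35∠30.3° Ω.
Step 5 — Power factor: PF = cos(φ) = Re(Z)/|Z| = 74.563/86.355 = 0.8634.
Step 6 — Type: Im(Z) = 43.56 ⇒ lagging (phase φ = 30.3°).

PF = 0.8634 (lagging, φ = 30.3°)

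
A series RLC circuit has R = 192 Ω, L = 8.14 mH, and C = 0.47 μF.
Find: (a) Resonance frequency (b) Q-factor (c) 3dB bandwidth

Step 1 — Resonance: ω₀ = 1/√(LC) = 1/√(0.00814·4.7e-07) = 1.617e+04 rad/s.
Step 2 — f₀ = ω₀/(2π) = 2573 Hz.
Step 3 — Series Q: Q = ω₀L/R = 1.617e+04·0.00814/192 = 0.6854.
Step 4 — Bandwidth: Δω = ω₀/Q = 2.359e+04 rad/s; BW = Δω/(2π) = 3754 Hz.

(a) f₀ = 2573 Hz  (b) Q = 0.6854  (c) BW = 3754 Hz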